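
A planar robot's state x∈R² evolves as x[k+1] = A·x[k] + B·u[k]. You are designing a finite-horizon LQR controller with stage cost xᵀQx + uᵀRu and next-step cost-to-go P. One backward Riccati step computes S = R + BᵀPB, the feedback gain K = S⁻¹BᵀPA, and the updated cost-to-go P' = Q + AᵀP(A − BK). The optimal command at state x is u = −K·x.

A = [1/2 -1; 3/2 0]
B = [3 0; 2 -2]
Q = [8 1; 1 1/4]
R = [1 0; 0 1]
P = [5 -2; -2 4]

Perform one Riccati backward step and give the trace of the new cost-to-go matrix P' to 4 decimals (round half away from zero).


BᵀP = [11.0000 2.0000; 4.0000 -8.0000]
S = R + BᵀPB = [1 0; 0 1] + [37.0000 -4.0000; -4.0000 16.0000] = [38.0000 -4.0000; -4.0000 17.0000]
BᵀPA = [8.5000 -11.0000; -10.0000 -4.0000]
K = S⁻¹·BᵀPA = [0.1659 -0.3222; -0.5492 -0.3111]
A−BK = [0.0024 -0.0333; 0.0698 0.0222]
AᵀP(A−BK) = [0.3480 0.1278; 0.1278 0.2111]
P' = Q + AᵀP(A−BK) = [8.3480 1.1278; 1.1278 0.4611]
tr(P') = 8.8091

8.8091


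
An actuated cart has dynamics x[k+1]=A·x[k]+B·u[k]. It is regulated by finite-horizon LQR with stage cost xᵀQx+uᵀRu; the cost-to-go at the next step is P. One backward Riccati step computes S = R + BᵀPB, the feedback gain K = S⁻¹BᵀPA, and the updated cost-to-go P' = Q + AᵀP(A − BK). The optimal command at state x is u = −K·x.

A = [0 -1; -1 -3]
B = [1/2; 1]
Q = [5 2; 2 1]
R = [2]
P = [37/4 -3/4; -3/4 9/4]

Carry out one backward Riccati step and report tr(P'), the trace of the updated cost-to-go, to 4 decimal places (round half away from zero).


BᵀP = [3.8750 1.8750]
S = R + BᵀPB = [2] + [3.8125] = [5.8125]
BᵀPA = [-1.8750 -9.5000]
K = S⁻¹·BᵀPA = [-0.3226 -1.6344]
A−BK = [0.1613 -0.1828; -0.6774 -1.3656]
AᵀP(A−BK) = [1.6452 2.9355; 2.9355 9.4731]
P' = Q + AᵀP(A−BK) = [6.6452 4.9355; 4.9355 10.4731]
tr(P') = 17.1183

17.1183


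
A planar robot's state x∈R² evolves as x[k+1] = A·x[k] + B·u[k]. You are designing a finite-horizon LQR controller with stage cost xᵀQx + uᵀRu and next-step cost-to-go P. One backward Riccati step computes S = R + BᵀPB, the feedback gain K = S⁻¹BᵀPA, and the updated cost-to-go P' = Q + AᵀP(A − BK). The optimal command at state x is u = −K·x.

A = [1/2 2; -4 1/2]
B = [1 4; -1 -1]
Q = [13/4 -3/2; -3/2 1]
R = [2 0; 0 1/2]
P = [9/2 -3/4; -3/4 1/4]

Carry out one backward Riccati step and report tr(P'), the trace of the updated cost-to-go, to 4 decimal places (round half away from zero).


BᵀP = [5.2500 -1.0000; 18.7500 -3.2500]
S = R + BᵀPB = [2 0; 0 1/2] + [6.2500 22.0000; 22.0000 78.2500] = [8.2500 22.0000; 22.0000 78.7500]
BᵀPA = [6.6250 10.0000; 22.3750 35.8750]
K = S⁻¹·BᵀPA = [0.1779 -0.0106; 0.2344 0.4585]
A−BK = [-0.6156 0.1765; -3.5877 0.9479]
AᵀP(A−BK) = [1.7011 -0.3766; -0.3766 0.2192]
P' = Q + AᵀP(A−BK) = [4.9511 -1.8766; -1.8766 1.2192]
tr(P') = 6.1703

6.1703


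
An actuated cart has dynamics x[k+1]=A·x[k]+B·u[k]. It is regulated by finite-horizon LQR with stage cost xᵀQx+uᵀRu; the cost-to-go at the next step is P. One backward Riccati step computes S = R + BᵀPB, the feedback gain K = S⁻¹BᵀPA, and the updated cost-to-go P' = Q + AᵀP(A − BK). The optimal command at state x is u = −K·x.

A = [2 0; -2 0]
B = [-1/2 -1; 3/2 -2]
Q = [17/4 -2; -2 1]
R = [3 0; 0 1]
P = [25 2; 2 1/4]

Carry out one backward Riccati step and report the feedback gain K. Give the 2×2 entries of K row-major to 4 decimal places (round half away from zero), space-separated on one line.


-0.4191 0.0000 -1.3856 0.0000

BᵀP = [-9.5000 -0.6250; -29.0000 -2.5000]
S = R + BᵀPB = [3 0; 0 1] + [3.8125 10.7500; 10.7500 34.0000] = [6.8125 10.7500; 10.7500 35.0000]
BᵀPA = [-17.7500 0.0000; -53.0000 0.0000]
K = S⁻¹·BᵀPA = [-0.4191 0.0000; -1.3856 0.0000]
A−BK = [0.4049 0.0000; -4.1424 0.0000]
AᵀP(A−BK) = [4.1261 0.0000; 0.0000 0.0000]
P' = Q + AᵀP(A−BK) = [8.3761 -2.0000; -2.0000 1.0000]
tr(P') = 9.3761


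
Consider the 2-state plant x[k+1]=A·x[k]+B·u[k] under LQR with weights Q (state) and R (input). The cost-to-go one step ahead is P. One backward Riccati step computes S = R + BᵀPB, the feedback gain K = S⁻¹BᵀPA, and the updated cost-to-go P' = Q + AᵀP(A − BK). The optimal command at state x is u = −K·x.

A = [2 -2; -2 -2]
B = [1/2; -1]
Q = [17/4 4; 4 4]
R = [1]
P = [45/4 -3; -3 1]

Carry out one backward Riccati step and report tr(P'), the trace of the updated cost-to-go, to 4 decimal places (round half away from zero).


BᵀP = [8.6250 -2.5000]
S = R + BᵀPB = [1] + [6.8125] = [7.8125]
BᵀPA = [22.2500 -12.2500]
K = S⁻¹·BᵀPA = [2.8480 -1.5680]
A−BK = [0.5760 -1.2160; 0.8480 -3.5680]
AᵀP(A−BK) = [9.6320 -6.1120; -6.1120 5.7920]
P' = Q + AᵀP(A−BK) = [13.8820 -2.1120; -2.1120 9.7920]
tr(P') = 23.6740

23.6740


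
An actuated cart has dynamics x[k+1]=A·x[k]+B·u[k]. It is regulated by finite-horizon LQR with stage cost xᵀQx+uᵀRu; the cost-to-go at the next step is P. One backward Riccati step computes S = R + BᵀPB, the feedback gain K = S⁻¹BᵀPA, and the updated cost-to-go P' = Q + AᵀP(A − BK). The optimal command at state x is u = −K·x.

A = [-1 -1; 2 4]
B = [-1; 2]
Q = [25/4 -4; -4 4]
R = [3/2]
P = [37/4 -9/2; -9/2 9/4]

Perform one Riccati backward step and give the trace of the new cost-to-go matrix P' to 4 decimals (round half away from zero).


14.9785

BᵀP = [-18.2500 9.0000]
S = R + BᵀPB = [3/2] + [36.2500] = [37.7500]
BᵀPA = [36.2500 54.2500]
K = S⁻¹·BᵀPA = [0.9603 1.4371]
A−BK = [-0.0397 0.4371; 0.0795 1.1258]
AᵀP(A−BK) = [1.4404 2.1556; 2.1556 3.2881]
P' = Q + AᵀP(A−BK) = [7.6904 -1.8444; -1.8444 7.2881]
tr(P') = 14.9785


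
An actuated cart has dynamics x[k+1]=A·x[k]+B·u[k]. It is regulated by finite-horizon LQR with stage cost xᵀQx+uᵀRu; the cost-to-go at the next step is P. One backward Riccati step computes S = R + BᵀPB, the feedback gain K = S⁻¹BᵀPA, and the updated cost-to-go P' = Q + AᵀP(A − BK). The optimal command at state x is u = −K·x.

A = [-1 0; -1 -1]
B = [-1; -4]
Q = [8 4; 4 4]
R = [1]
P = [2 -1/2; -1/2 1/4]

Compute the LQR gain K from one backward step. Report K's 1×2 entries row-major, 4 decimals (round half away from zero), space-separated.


0.1667 0.1667

BᵀP = [0.0000 -0.5000]
S = R + BᵀPB = [1] + [2.0000] = [3.0000]
BᵀPA = [0.5000 0.5000]
K = S⁻¹·BᵀPA = [0.1667 0.1667]
A−BK = [-0.8333 0.1667; -0.3333 -0.3333]
AᵀP(A−BK) = [1.1667 -0.3333; -0.3333 0.1667]
P' = Q + AᵀP(A−BK) = [9.1667 3.6667; 3.6667 4.1667]
tr(P') = 13.3333


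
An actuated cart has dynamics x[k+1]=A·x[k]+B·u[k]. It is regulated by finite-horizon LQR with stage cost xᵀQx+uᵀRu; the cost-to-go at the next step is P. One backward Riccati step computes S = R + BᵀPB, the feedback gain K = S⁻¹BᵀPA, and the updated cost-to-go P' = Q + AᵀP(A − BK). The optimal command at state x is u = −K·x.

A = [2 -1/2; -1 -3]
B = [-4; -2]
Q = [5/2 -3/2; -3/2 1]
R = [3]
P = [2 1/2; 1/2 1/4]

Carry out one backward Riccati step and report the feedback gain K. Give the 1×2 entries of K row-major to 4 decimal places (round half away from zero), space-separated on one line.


-0.3523 0.2727

BᵀP = [-9.0000 -2.5000]
S = R + BᵀPB = [3] + [41.0000] = [44.0000]
BᵀPA = [-15.5000 12.0000]
K = S⁻¹·BᵀPA = [-0.3523 0.2727]
A−BK = [0.5909 0.5909; -1.7045 -2.4545]
AᵀP(A−BK) = [0.7898 0.2273; 0.2273 0.9773]
P' = Q + AᵀP(A−BK) = [3.2898 -1.2727; -1.2727 1.9773]
tr(P') = 5.2670


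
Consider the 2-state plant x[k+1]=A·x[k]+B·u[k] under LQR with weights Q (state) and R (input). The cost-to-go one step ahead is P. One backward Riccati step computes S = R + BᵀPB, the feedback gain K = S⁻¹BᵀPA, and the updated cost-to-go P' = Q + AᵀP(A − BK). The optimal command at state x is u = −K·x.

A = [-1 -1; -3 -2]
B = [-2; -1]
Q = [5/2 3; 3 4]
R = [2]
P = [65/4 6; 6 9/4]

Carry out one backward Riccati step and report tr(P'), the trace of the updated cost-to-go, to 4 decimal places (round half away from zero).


BᵀP = [-38.5000 -14.2500]
S = R + BᵀPB = [2] + [91.2500] = [93.2500]
BᵀPA = [81.2500 67.0000]
K = S⁻¹·BᵀPA = [0.8713 0.7185]
A−BK = [0.7426 0.4370; -2.1287 -1.2815]
AᵀP(A−BK) = [1.7058 1.3720; 1.3720 1.1106]
P' = Q + AᵀP(A−BK) = [4.2058 4.3720; 4.3720 5.1106]
tr(P') = 9.3164

9.3164


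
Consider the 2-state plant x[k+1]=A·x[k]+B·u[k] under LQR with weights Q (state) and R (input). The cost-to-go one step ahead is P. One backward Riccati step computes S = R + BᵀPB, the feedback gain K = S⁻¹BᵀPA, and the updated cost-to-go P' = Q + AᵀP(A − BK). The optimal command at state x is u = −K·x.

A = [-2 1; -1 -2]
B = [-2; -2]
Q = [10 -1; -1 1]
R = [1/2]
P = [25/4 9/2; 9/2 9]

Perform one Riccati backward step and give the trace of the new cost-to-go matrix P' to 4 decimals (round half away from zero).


BᵀP = [-21.5000 -27.0000]
S = R + BᵀPB = [1/2] + [97.0000] = [97.5000]
BᵀPA = [70.0000 32.5000]
K = S⁻¹·BᵀPA = [0.7179 0.3333]
A−BK = [-0.5641 1.6667; 0.4359 -1.3333]
AᵀP(A−BK) = [1.7436 -4.3333; -4.3333 13.4167]
P' = Q + AᵀP(A−BK) = [11.7436 -5.3333; -5.3333 14.4167]
tr(P') = 26.1603

26.1603


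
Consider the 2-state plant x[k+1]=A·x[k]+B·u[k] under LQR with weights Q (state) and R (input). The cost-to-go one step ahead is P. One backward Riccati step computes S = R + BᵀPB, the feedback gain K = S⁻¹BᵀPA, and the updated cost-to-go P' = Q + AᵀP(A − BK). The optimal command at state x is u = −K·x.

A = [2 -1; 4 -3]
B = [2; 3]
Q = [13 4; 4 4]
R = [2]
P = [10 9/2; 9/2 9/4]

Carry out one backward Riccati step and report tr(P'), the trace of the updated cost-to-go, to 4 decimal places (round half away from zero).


BᵀP = [33.5000 15.7500]
S = R + BᵀPB = [2] + [114.2500] = [116.2500]
BᵀPA = [130.0000 -80.7500]
K = S⁻¹·BᵀPA = [1.1183 -0.6946]
A−BK = [-0.2366 0.3892; 0.6452 -0.9161]
AᵀP(A−BK) = [2.6237 -1.6989; -1.6989 1.1591]
P' = Q + AᵀP(A−BK) = [15.6237 2.3011; 2.3011 5.1591]
tr(P') = 20.7828

20.7828


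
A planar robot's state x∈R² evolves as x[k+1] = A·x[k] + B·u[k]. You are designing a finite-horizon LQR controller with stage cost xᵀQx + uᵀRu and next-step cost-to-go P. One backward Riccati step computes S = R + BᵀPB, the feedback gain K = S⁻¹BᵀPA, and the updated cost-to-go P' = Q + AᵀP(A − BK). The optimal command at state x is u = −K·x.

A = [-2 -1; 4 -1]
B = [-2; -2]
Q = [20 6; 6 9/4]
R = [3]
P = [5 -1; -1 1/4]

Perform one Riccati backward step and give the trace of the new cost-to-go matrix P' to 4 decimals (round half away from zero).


32.6094

BᵀP = [-8.0000 1.5000]
S = R + BᵀPB = [3] + [13.0000] = [16.0000]
BᵀPA = [22.0000 6.5000]
K = S⁻¹·BᵀPA = [1.3750 0.4063]
A−BK = [0.7500 -0.1875; 6.7500 -0.1875]
AᵀP(A−BK) = [9.7500 2.0625; 2.0625 0.6094]
P' = Q + AᵀP(A−BK) = [29.7500 8.0625; 8.0625 2.8594]
tr(P') = 32.6094


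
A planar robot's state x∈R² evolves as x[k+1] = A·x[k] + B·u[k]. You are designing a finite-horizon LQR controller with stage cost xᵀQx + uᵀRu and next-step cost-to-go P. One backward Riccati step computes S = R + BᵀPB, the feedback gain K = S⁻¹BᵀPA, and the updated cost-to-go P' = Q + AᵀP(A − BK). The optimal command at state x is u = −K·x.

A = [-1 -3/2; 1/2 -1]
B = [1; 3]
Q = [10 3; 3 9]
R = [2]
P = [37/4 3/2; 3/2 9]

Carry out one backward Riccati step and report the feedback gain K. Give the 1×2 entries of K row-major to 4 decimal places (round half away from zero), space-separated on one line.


0.0049 -0.4852

BᵀP = [13.7500 28.5000]
S = R + BᵀPB = [2] + [99.2500] = [101.2500]
BᵀPA = [0.5000 -49.1250]
K = S⁻¹·BᵀPA = [0.0049 -0.4852]
A−BK = [-1.0049 -1.0148; 0.4852 0.4556]
AᵀP(A−BK) = [9.9975 9.9926; 9.9926 10.4778]
P' = Q + AᵀP(A−BK) = [19.9975 12.9926; 12.9926 19.4778]
tr(P') = 39.4753


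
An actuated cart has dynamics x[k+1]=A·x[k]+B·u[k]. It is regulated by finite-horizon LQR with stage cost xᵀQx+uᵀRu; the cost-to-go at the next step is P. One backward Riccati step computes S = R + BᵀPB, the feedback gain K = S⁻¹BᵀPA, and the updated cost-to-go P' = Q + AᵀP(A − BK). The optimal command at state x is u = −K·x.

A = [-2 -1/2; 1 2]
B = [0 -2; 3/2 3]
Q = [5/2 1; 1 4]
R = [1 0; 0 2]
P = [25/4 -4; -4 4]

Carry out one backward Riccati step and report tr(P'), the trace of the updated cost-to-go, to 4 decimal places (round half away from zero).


8.9452

BᵀP = [-6.0000 6.0000; -24.5000 20.0000]
S = R + BᵀPB = [1 0; 0 2] + [9.0000 30.0000; 30.0000 109.0000] = [10.0000 30.0000; 30.0000 111.0000]
BᵀPA = [18.0000 15.0000; 69.0000 52.2500]
K = S⁻¹·BᵀPA = [-0.3429 0.4643; 0.7143 0.3452]
A−BK = [-0.5714 0.1905; -0.6286 0.2679]
AᵀP(A−BK) = [1.8857 0.0714; 0.0714 0.5595]
P' = Q + AᵀP(A−BK) = [4.3857 1.0714; 1.0714 4.5595]
tr(P') = 8.9452


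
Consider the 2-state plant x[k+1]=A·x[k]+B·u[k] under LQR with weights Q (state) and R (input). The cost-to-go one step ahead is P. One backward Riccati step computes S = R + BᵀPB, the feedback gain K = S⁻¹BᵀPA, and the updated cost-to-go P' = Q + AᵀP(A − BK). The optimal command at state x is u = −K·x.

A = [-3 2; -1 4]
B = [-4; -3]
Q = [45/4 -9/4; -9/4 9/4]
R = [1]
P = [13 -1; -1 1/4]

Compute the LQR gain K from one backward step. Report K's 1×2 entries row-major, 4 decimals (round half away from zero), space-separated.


BᵀP = [-49.0000 3.2500]
S = R + BᵀPB = [1] + [186.2500] = [187.2500]
BᵀPA = [143.7500 -85.0000]
K = S⁻¹·BᵀPA = [0.7677 -0.4539]
A−BK = [0.0708 0.1842; 1.3031 2.6382]
AᵀP(A−BK) = [0.8945 0.2537; 0.2537 1.4152]
P' = Q + AᵀP(A−BK) = [12.1445 -1.9963; -1.9963 3.6652]
tr(P') = 15.8097

0.7677 -0.4539


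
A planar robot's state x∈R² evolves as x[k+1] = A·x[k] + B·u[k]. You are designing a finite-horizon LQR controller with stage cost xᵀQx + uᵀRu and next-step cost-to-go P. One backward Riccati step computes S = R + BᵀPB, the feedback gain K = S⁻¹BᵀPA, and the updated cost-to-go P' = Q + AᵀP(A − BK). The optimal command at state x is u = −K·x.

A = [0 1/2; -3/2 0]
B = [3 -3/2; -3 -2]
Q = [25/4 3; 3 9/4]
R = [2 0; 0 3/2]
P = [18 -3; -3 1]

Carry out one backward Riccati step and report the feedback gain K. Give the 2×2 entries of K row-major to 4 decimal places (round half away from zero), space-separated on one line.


BᵀP = [63.0000 -12.0000; -21.0000 2.5000]
S = R + BᵀPB = [2 0; 0 3/2] + [225.0000 -70.5000; -70.5000 26.5000] = [227.0000 -70.5000; -70.5000 28.0000]
BᵀPA = [18.0000 31.5000; -3.7500 -10.5000]
K = S⁻¹·BᵀPA = [0.1729 0.1023; 0.3015 -0.1174]
A−BK = [-0.0666 0.0170; -0.3783 0.0720]
AᵀP(A−BK) = [0.2679 -0.0317; -0.0317 0.0447]
P' = Q + AᵀP(A−BK) = [6.5179 2.9683; 2.9683 2.2947]
tr(P') = 8.8126

0.1729 0.1023 0.3015 -0.1174


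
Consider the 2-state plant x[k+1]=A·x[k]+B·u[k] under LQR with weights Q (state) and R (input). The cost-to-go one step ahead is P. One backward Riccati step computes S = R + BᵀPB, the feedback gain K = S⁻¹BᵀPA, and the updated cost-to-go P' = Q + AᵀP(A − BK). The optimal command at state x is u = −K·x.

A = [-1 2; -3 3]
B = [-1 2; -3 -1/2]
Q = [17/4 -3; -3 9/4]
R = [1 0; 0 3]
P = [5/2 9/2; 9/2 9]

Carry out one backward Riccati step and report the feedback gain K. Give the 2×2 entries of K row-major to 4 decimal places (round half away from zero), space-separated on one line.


BᵀP = [-16.0000 -31.5000; 2.7500 4.5000]
S = R + BᵀPB = [1 0; 0 3] + [110.5000 -16.2500; -16.2500 3.2500] = [111.5000 -16.2500; -16.2500 6.2500]
BᵀPA = [110.5000 -126.5000; -16.2500 19.0000]
K = S⁻¹·BᵀPA = [0.9856 -1.1134; -0.0375 0.1453]
A−BK = [0.0606 0.5961; -0.0621 -0.2674]
AᵀP(A−BK) = [0.9856 -1.1134; -1.1134 1.4001]
P' = Q + AᵀP(A−BK) = [5.2356 -4.1134; -4.1134 3.6501]
tr(P') = 8.8857

0.9856 -1.1134 -0.0375 0.1453


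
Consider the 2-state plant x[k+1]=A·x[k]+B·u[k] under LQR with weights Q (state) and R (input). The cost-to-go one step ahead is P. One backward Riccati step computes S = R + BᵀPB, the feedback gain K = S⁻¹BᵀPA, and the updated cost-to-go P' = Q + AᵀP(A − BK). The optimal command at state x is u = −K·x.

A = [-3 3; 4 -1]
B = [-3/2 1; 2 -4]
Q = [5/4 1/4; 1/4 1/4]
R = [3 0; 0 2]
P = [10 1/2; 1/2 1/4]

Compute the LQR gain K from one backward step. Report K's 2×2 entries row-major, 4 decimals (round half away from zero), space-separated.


BᵀP = [-14.0000 -0.2500; 8.0000 -0.5000]
S = R + BᵀPB = [3 0; 0 2] + [20.5000 -13.0000; -13.0000 10.0000] = [23.5000 -13.0000; -13.0000 12.0000]
BᵀPA = [41.0000 -41.7500; -26.0000 24.5000]
K = S⁻¹·BᵀPA = [1.3628 -1.6150; -0.6903 0.2920]
A−BK = [-0.2655 0.2854; -1.4867 3.3982]
AᵀP(A−BK) = [8.1770 -9.6903; -9.6903 12.6670]
P' = Q + AᵀP(A−BK) = [9.4270 -9.4403; -9.4403 12.9170]
tr(P') = 22.3440

1.3628 -1.6150 -0.6903 0.2920


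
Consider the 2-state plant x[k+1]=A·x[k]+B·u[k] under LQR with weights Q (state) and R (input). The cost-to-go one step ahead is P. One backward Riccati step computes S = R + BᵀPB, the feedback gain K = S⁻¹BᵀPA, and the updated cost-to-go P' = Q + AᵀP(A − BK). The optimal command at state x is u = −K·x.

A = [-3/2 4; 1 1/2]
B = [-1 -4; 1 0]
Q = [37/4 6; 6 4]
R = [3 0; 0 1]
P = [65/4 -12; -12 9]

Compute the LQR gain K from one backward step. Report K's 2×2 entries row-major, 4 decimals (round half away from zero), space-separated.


BᵀP = [-28.2500 21.0000; -65.0000 48.0000]
S = R + BᵀPB = [3 0; 0 1] + [49.2500 113.0000; 113.0000 260.0000] = [52.2500 113.0000; 113.0000 261.0000]
BᵀPA = [63.3750 -102.5000; 145.5000 -236.0000]
K = S⁻¹·BᵀPA = [0.1145 -0.0973; 0.5079 -0.8621]
A−BK = [0.6461 0.4544; 0.8855 0.5973]
AᵀP(A−BK) = [0.4069 -0.3997; -0.3997 0.8239]
P' = Q + AᵀP(A−BK) = [9.6569 5.6003; 5.6003 4.8239]
tr(P') = 14.4807

0.1145 -0.0973 0.5079 -0.8621


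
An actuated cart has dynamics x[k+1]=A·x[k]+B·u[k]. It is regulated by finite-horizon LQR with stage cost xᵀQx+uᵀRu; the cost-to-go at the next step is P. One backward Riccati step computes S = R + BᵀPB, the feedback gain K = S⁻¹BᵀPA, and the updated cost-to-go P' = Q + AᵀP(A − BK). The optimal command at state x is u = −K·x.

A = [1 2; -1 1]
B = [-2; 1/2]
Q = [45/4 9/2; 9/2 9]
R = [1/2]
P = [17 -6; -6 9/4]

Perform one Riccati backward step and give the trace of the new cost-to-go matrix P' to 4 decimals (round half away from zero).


BᵀP = [-37.0000 13.1250]
S = R + BᵀPB = [1/2] + [80.5625] = [81.0625]
BᵀPA = [-50.1250 -60.8750]
K = S⁻¹·BᵀPA = [-0.6184 -0.7510]
A−BK = [-0.2367 0.4981; -0.6908 1.3755]
AᵀP(A−BK) = [0.2552 0.1079; 0.1079 0.5351]
P' = Q + AᵀP(A−BK) = [11.5052 4.6079; 4.6079 9.5351]
tr(P') = 21.0403

21.0403


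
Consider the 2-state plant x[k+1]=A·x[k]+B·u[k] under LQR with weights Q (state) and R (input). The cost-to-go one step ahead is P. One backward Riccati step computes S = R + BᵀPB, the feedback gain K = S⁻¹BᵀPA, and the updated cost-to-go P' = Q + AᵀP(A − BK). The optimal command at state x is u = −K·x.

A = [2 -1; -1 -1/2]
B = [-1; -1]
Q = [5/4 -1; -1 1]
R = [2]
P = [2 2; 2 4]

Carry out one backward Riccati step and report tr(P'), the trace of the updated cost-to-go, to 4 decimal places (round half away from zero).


BᵀP = [-4.0000 -6.0000]
S = R + BᵀPB = [2] + [10.0000] = [12.0000]
BᵀPA = [-2.0000 7.0000]
K = S⁻¹·BᵀPA = [-0.1667 0.5833]
A−BK = [1.8333 -0.4167; -1.1667 0.0833]
AᵀP(A−BK) = [3.6667 -0.8333; -0.8333 0.9167]
P' = Q + AᵀP(A−BK) = [4.9167 -1.8333; -1.8333 1.9167]
tr(P') = 6.8333

6.8333


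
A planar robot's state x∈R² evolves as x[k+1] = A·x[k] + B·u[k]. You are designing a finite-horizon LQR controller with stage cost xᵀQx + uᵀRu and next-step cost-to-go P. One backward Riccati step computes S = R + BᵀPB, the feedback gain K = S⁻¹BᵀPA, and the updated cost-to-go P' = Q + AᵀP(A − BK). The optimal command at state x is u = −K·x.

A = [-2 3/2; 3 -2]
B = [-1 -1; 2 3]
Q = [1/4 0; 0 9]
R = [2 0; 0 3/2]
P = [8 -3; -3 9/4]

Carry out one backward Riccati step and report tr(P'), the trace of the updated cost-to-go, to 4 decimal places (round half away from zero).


13.9882

BᵀP = [-14.0000 7.5000; -17.0000 9.7500]
S = R + BᵀPB = [2 0; 0 3/2] + [29.0000 36.5000; 36.5000 46.2500] = [31.0000 36.5000; 36.5000 47.7500]
BᵀPA = [50.5000 -36.0000; 63.2500 -45.0000]
K = S⁻¹·BᵀPA = [0.6943 -0.5169; 0.7939 -0.5473]
A−BK = [-0.5118 0.4358; -0.7703 0.6757]
AᵀP(A−BK) = [2.9747 -2.2804; -2.2804 1.7635]
P' = Q + AᵀP(A−BK) = [3.2247 -2.2804; -2.2804 10.7635]
tr(P') = 13.9882


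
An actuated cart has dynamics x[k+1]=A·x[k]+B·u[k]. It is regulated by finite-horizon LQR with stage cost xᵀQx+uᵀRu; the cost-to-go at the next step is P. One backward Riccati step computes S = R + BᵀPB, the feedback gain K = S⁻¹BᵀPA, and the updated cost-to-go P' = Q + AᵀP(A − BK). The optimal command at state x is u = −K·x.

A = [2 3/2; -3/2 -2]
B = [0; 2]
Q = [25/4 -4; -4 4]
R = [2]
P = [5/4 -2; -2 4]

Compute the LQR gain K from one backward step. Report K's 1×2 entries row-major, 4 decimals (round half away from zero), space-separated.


BᵀP = [-4.0000 8.0000]
S = R + BᵀPB = [2] + [16.0000] = [18.0000]
BᵀPA = [-20.0000 -22.0000]
K = S⁻¹·BᵀPA = [-1.1111 -1.2222]
A−BK = [2.0000 1.5000; 0.7222 0.4444]
AᵀP(A−BK) = [3.7778 3.8056; 3.8056 3.9236]
P' = Q + AᵀP(A−BK) = [10.0278 -0.1944; -0.1944 7.9236]
tr(P') = 17.9514

-1.1111 -1.2222


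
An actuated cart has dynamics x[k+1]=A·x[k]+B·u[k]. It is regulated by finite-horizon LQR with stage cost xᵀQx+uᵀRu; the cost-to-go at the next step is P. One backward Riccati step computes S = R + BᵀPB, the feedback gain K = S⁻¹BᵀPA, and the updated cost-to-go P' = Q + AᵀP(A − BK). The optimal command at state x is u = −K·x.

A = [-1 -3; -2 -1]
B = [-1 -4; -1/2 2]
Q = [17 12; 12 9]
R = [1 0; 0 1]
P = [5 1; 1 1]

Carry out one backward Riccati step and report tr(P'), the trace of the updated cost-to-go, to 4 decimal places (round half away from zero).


BᵀP = [-5.5000 -1.5000; -18.0000 -2.0000]
S = R + BᵀPB = [1 0; 0 1] + [6.2500 19.0000; 19.0000 68.0000] = [7.2500 19.0000; 19.0000 69.0000]
BᵀPA = [8.5000 18.0000; 22.0000 56.0000]
K = S⁻¹·BᵀPA = [1.2101 1.2783; -0.0144 0.4596]
A−BK = [0.1526 0.1167; -1.3662 -1.2801]
AᵀP(A−BK) = [3.0305 3.0233; 3.0233 3.2531]
P' = Q + AᵀP(A−BK) = [20.0305 15.0233; 15.0233 12.2531]
tr(P') = 32.2837

32.2837


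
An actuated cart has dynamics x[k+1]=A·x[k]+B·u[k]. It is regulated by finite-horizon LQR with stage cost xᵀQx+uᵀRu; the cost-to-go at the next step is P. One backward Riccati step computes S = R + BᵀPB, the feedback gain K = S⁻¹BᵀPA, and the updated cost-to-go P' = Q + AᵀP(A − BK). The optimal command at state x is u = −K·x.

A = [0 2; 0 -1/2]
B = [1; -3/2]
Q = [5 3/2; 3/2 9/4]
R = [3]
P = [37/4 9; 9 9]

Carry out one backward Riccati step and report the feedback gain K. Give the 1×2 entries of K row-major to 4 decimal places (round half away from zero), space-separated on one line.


0.0000 -1.1364

BᵀP = [-4.2500 -4.5000]
S = R + BᵀPB = [3] + [2.5000] = [5.5000]
BᵀPA = [0.0000 -6.2500]
K = S⁻¹·BᵀPA = [0.0000 -1.1364]
A−BK = [0.0000 3.1364; 0.0000 -2.2045]
AᵀP(A−BK) = [0.0000 0.0000; 0.0000 14.1477]
P' = Q + AᵀP(A−BK) = [5.0000 1.5000; 1.5000 16.3977]
tr(P') = 21.3977


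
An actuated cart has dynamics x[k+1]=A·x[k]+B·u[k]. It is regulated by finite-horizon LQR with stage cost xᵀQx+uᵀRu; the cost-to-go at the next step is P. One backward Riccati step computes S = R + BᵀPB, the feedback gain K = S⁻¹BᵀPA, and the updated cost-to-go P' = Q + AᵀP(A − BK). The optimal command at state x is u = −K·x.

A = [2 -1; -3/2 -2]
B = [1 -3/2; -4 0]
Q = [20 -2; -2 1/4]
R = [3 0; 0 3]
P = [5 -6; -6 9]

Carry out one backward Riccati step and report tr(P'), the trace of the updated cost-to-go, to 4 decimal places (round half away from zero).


BᵀP = [29.0000 -42.0000; -7.5000 9.0000]
S = R + BᵀPB = [3 0; 0 3] + [197.0000 -43.5000; -43.5000 11.2500] = [200.0000 -43.5000; -43.5000 14.2500]
BᵀPA = [121.0000 55.0000; -28.5000 -10.5000]
K = S⁻¹·BᵀPA = [0.5059 0.3414; -0.4558 0.3054]
A−BK = [0.8105 -0.8833; 0.5235 -0.6343]
AᵀP(A−BK) = [2.0503 -0.6085; -0.6085 1.4283]
P' = Q + AᵀP(A−BK) = [22.0503 -2.6085; -2.6085 1.6783]
tr(P') = 23.7287

23.7287


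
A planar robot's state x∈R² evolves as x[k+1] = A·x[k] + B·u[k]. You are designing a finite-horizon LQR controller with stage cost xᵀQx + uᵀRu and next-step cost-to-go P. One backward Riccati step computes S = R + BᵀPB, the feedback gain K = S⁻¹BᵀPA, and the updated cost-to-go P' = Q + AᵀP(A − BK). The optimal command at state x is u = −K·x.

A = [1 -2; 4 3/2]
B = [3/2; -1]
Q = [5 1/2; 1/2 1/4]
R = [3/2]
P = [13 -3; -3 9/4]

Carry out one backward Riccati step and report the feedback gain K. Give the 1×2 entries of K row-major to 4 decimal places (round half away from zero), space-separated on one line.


BᵀP = [22.5000 -6.7500]
S = R + BᵀPB = [3/2] + [40.5000] = [42.0000]
BᵀPA = [-4.5000 -55.1250]
K = S⁻¹·BᵀPA = [-0.1071 -1.3125]
A−BK = [1.1607 -0.0313; 3.8929 0.1875]
AᵀP(A−BK) = [24.5179 1.0938; 1.0938 2.7109]
P' = Q + AᵀP(A−BK) = [29.5179 1.5938; 1.5938 2.9609]
tr(P') = 32.4788

-0.1071 -1.3125


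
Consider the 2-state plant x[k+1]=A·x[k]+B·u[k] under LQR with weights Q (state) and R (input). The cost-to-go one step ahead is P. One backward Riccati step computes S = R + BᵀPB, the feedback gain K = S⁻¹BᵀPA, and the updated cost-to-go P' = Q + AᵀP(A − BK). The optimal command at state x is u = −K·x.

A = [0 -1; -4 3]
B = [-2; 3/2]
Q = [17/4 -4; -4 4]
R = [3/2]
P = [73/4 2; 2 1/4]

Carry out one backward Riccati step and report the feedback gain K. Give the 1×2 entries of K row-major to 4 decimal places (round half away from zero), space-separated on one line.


0.2299 0.3588

BᵀP = [-33.5000 -3.6250]
S = R + BᵀPB = [3/2] + [61.5625] = [63.0625]
BᵀPA = [14.5000 22.6250]
K = S⁻¹·BᵀPA = [0.2299 0.3588]
A−BK = [0.4599 -0.2825; -4.3449 2.4618]
AᵀP(A−BK) = [0.6660 -0.2022; -0.2022 0.3828]
P' = Q + AᵀP(A−BK) = [4.9160 -4.2022; -4.2022 4.3828]
tr(P') = 9.2988


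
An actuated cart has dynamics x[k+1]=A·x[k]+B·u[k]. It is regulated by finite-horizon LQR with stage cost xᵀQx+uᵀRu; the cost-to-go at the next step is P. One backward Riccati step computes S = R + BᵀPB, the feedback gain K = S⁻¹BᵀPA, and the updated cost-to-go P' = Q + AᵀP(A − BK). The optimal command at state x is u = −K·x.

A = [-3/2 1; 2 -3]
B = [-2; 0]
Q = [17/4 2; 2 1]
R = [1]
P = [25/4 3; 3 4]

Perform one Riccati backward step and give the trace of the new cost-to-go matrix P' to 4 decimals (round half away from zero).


38.6466

BᵀP = [-12.5000 -6.0000]
S = R + BᵀPB = [1] + [25.0000] = [26.0000]
BᵀPA = [6.7500 5.5000]
K = S⁻¹·BᵀPA = [0.2596 0.2115]
A−BK = [-0.9808 1.4231; 2.0000 -3.0000]
AᵀP(A−BK) = [10.3101 -15.3029; -15.3029 23.0865]
P' = Q + AᵀP(A−BK) = [14.5601 -13.3029; -13.3029 24.0865]
tr(P') = 38.6466


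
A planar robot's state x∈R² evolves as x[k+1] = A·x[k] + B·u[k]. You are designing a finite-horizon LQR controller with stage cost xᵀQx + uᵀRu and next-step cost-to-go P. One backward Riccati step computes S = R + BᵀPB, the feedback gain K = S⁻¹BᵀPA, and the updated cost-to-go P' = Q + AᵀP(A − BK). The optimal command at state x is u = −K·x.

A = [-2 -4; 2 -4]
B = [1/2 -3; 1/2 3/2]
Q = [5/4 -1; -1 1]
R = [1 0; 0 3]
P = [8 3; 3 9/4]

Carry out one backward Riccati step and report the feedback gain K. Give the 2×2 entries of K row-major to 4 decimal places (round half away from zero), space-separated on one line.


0.3926 -4.1692 0.6159 0.9069

BᵀP = [5.5000 2.6250; -19.5000 -5.6250]
S = R + BᵀPB = [1 0; 0 3] + [4.0625 -12.5625; -12.5625 50.0625] = [5.0625 -12.5625; -12.5625 53.0625]
BᵀPA = [-5.7500 -32.5000; 27.7500 100.5000]
K = S⁻¹·BᵀPA = [0.3926 -4.1692; 0.6159 0.9069]
A−BK = [-0.3486 0.8054; 0.8799 -3.2758]
AᵀP(A−BK) = [2.1658 -3.1404; -3.1404 33.3536]
P' = Q + AᵀP(A−BK) = [3.4158 -4.1404; -4.1404 34.3536]
tr(P') = 37.7695


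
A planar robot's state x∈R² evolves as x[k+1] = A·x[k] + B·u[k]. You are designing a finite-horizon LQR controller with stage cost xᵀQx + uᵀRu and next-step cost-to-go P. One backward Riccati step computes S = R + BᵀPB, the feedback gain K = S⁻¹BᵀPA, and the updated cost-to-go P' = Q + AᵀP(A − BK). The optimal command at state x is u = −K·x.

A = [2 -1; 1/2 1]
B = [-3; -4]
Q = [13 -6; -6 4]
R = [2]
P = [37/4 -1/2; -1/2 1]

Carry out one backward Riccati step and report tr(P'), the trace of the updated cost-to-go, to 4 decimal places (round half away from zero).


27.2661

BᵀP = [-25.7500 -2.5000]
S = R + BᵀPB = [2] + [87.2500] = [89.2500]
BᵀPA = [-52.7500 23.2500]
K = S⁻¹·BᵀPA = [-0.5910 0.2605]
A−BK = [0.2269 -0.2185; -1.8641 2.0420]
AᵀP(A−BK) = [5.0728 -5.0084; -5.0084 5.1933]
P' = Q + AᵀP(A−BK) = [18.0728 -11.0084; -11.0084 9.1933]
tr(P') = 27.2661


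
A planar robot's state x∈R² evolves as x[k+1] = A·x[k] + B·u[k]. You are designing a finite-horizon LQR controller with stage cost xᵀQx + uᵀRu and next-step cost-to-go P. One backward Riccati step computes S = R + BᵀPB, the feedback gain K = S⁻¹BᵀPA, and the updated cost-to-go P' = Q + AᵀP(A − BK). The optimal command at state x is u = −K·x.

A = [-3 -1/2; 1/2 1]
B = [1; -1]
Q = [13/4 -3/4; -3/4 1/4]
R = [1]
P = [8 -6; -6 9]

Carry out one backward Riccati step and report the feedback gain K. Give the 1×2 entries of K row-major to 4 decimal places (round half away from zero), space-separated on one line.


BᵀP = [14.0000 -15.0000]
S = R + BᵀPB = [1] + [29.0000] = [30.0000]
BᵀPA = [-49.5000 -22.0000]
K = S⁻¹·BᵀPA = [-1.6500 -0.7333]
A−BK = [-1.3500 0.2333; -1.1500 0.2667]
AᵀP(A−BK) = [10.5750 -0.3000; -0.3000 0.8667]
P' = Q + AᵀP(A−BK) = [13.8250 -1.0500; -1.0500 1.1167]
tr(P') = 14.9417

-1.6500 -0.7333


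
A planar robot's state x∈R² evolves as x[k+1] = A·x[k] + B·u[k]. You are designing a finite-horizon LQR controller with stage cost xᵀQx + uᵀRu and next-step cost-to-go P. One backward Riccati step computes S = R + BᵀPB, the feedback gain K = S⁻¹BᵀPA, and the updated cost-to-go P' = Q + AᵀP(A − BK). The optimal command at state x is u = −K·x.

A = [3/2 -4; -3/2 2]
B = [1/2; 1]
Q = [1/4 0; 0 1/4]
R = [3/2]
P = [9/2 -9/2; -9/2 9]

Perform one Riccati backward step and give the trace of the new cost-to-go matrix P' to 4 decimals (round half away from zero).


134.4934

BᵀP = [-2.2500 6.7500]
S = R + BᵀPB = [3/2] + [5.6250] = [7.1250]
BᵀPA = [-13.5000 22.5000]
K = S⁻¹·BᵀPA = [-1.8947 3.1579]
A−BK = [2.4474 -5.5789; 0.3947 -1.1579]
AᵀP(A−BK) = [25.0461 -51.8684; -51.8684 108.9474]
P' = Q + AᵀP(A−BK) = [25.2961 -51.8684; -51.8684 109.1974]
tr(P') = 134.4934


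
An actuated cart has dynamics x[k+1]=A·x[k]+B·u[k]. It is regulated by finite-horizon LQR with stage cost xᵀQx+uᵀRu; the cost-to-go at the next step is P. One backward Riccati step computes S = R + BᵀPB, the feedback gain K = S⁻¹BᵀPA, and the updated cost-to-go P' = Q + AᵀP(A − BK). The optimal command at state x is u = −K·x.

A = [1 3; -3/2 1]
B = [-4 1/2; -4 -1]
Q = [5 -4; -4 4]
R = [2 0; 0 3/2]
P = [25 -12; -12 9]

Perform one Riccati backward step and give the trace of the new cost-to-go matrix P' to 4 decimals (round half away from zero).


BᵀP = [-52.0000 12.0000; 24.5000 -15.0000]
S = R + BᵀPB = [2 0; 0 3/2] + [160.0000 -38.0000; -38.0000 27.2500] = [162.0000 -38.0000; -38.0000 28.7500]
BᵀPA = [-70.0000 -144.0000; 47.0000 58.5000]
K = S⁻¹·BᵀPA = [-0.0705 -0.5965; 1.5416 1.2463]
A−BK = [-0.0527 -0.0093; -0.2403 -0.1399]
AᵀP(A−BK) = [3.8599 3.1655; 3.1655 3.1886]
P' = Q + AᵀP(A−BK) = [8.8599 -0.8345; -0.8345 7.1886]
tr(P') = 16.0485

16.0485


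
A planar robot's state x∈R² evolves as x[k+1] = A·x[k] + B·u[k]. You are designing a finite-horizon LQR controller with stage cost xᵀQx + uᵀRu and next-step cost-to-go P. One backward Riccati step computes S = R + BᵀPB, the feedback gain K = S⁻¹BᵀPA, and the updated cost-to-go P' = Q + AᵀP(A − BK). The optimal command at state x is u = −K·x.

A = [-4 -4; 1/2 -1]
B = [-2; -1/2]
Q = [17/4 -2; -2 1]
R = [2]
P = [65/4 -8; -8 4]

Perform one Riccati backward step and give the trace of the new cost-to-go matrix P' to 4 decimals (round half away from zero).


24.3846

BᵀP = [-28.5000 14.0000]
S = R + BᵀPB = [2] + [50.0000] = [52.0000]
BᵀPA = [121.0000 100.0000]
K = S⁻¹·BᵀPA = [2.3269 1.9231]
A−BK = [0.6538 -0.1538; 1.6635 -0.0385]
AᵀP(A−BK) = [11.4423 9.3077; 9.3077 7.6923]
P' = Q + AᵀP(A−BK) = [15.6923 7.3077; 7.3077 8.6923]
tr(P') = 24.3846


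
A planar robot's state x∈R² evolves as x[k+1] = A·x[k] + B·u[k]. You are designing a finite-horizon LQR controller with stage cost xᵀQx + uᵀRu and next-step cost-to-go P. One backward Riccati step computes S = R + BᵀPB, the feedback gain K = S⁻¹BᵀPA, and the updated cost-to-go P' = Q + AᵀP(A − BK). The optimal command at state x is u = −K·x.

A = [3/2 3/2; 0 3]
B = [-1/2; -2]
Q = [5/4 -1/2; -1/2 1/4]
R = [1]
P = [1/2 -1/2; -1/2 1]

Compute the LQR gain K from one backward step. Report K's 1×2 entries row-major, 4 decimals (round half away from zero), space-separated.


0.2727 -1.0000

BᵀP = [0.7500 -1.7500]
S = R + BᵀPB = [1] + [3.1250] = [4.1250]
BᵀPA = [1.1250 -4.1250]
K = S⁻¹·BᵀPA = [0.2727 -1.0000]
A−BK = [1.6364 1.0000; 0.5455 1.0000]
AᵀP(A−BK) = [0.8182 0.0000; 0.0000 1.5000]
P' = Q + AᵀP(A−BK) = [2.0682 -0.5000; -0.5000 1.7500]
tr(P') = 3.8182


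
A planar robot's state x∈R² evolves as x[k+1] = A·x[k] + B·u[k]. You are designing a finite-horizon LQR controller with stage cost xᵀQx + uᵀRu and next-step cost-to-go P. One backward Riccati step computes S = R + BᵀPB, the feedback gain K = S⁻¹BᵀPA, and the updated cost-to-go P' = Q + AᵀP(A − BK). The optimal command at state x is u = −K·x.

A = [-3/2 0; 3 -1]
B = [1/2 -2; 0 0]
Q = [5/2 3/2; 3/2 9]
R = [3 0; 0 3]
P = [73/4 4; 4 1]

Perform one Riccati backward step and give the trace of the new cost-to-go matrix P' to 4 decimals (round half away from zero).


BᵀP = [9.1250 2.0000; -36.5000 -8.0000]
S = R + BᵀPB = [3 0; 0 3] + [4.5625 -18.2500; -18.2500 73.0000] = [7.5625 -18.2500; -18.2500 76.0000]
BᵀPA = [-7.6875 -2.0000; 30.7500 8.0000]
K = S⁻¹·BᵀPA = [-0.0954 -0.0248; 0.3817 0.0993]
A−BK = [-0.6889 0.2110; 3.0000 -1.0000]
AᵀP(A−BK) = [1.5919 -0.2444; -0.2444 0.1559]
P' = Q + AᵀP(A−BK) = [4.0919 1.2556; 1.2556 9.1559]
tr(P') = 13.2479

13.2479


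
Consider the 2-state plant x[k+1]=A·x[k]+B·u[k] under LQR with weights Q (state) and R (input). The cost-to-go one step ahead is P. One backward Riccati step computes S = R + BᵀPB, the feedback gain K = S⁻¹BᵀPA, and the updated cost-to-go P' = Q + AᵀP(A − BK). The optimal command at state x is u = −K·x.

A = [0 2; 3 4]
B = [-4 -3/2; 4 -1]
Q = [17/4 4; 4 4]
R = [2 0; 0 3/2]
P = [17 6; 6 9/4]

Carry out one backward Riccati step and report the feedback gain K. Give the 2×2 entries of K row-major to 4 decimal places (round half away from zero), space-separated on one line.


BᵀP = [-44.0000 -15.0000; -31.5000 -11.2500]
S = R + BᵀPB = [2 0; 0 3/2] + [116.0000 81.0000; 81.0000 58.5000] = [118.0000 81.0000; 81.0000 60.0000]
BᵀPA = [-45.0000 -148.0000; -33.7500 -108.0000]
K = S⁻¹·BᵀPA = [0.0650 -0.2543; -0.6503 -1.4566]
A−BK = [-0.7153 -1.2023; 2.0896 3.5607]
AᵀP(A−BK) = [1.2290 2.3931; 2.3931 5.0405]
P' = Q + AᵀP(A−BK) = [5.4790 6.3931; 6.3931 9.0405]
tr(P') = 14.5195

0.0650 -0.2543 -0.6503 -1.4566


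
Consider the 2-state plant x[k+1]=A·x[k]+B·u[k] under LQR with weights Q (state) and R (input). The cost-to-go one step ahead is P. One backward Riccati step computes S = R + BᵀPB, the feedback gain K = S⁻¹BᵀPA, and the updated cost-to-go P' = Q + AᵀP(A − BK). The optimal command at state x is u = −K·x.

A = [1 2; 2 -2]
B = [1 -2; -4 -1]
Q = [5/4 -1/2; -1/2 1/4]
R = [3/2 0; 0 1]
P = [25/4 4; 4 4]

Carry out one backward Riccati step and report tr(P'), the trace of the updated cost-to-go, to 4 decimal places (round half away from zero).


3.0861

BᵀP = [-9.7500 -12.0000; -16.5000 -12.0000]
S = R + BᵀPB = [3/2 0; 0 1] + [38.2500 31.5000; 31.5000 45.0000] = [39.7500 31.5000; 31.5000 46.0000]
BᵀPA = [-33.7500 4.5000; -40.5000 -9.0000]
K = S⁻¹·BᵀPA = [-0.3309 0.5865; -0.6538 -0.5973]
A−BK = [0.0233 0.2188; 0.0224 -0.2511]
AᵀP(A−BK) = [0.6013 0.1049; 0.1049 0.9848]
P' = Q + AᵀP(A−BK) = [1.8513 -0.3951; -0.3951 1.2348]
tr(P') = 3.0861


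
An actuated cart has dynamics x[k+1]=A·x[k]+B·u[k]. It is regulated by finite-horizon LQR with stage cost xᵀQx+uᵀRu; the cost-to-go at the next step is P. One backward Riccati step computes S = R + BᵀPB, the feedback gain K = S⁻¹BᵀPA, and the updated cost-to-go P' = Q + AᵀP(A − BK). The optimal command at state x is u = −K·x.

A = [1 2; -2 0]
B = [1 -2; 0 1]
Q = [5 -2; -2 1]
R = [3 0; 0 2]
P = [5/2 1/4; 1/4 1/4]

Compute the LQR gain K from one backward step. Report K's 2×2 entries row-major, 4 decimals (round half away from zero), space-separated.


BᵀP = [2.5000 0.2500; -4.7500 -0.2500]
S = R + BᵀPB = [3 0; 0 2] + [2.5000 -4.7500; -4.7500 9.2500] = [5.5000 -4.7500; -4.7500 11.2500]
BᵀPA = [2.0000 5.0000; -4.2500 -9.5000]
K = S⁻¹·BᵀPA = [0.0588 0.2830; -0.3529 -0.7250]
A−BK = [0.2353 0.2671; -1.6471 0.7250]
AᵀP(A−BK) = [0.8824 0.3529; 0.3529 1.6979]
P' = Q + AᵀP(A−BK) = [5.8824 -1.6471; -1.6471 2.6979]
tr(P') = 8.5803

0.0588 0.2830 -0.3529 -0.7250


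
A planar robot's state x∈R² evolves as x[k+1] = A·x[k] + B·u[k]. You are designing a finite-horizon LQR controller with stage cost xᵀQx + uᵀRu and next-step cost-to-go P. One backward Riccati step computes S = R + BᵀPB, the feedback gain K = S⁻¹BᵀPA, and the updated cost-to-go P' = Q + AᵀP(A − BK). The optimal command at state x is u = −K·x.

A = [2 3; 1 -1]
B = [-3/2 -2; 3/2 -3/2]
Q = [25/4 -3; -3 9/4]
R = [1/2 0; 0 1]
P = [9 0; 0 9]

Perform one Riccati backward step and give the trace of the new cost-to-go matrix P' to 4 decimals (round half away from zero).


BᵀP = [-13.5000 13.5000; -18.0000 -13.5000]
S = R + BᵀPB = [1/2 0; 0 1] + [40.5000 6.7500; 6.7500 56.2500] = [41.0000 6.7500; 6.7500 57.2500]
BᵀPA = [-13.5000 -54.0000; -49.5000 -40.5000]
K = S⁻¹·BᵀPA = [-0.1906 -1.2244; -0.8422 -0.5631]
A−BK = [0.0298 0.0373; 0.0227 -0.0080]
AᵀP(A−BK) = [0.7400 0.5992; 0.5992 1.0797]
P' = Q + AᵀP(A−BK) = [6.9900 -2.4008; -2.4008 3.3297]
tr(P') = 10.3197

10.3197


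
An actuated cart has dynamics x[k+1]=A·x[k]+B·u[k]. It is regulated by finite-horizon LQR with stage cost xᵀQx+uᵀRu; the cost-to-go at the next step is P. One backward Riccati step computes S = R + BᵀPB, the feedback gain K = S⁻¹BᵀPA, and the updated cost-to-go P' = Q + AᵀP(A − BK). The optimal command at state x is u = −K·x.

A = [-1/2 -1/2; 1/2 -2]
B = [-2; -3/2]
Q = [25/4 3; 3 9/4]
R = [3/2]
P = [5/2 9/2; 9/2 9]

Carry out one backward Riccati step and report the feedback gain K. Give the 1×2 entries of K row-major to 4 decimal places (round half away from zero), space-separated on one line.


BᵀP = [-11.7500 -22.5000]
S = R + BᵀPB = [3/2] + [57.2500] = [58.7500]
BᵀPA = [-5.3750 50.8750]
K = S⁻¹·BᵀPA = [-0.0915 0.8660]
A−BK = [-0.6830 1.2319; 0.3628 -0.7011]
AᵀP(A−BK) = [0.1332 -0.3455; -0.3455 1.5694]
P' = Q + AᵀP(A−BK) = [6.3832 2.6545; 2.6545 3.8194]
tr(P') = 10.2027

-0.0915 0.8660


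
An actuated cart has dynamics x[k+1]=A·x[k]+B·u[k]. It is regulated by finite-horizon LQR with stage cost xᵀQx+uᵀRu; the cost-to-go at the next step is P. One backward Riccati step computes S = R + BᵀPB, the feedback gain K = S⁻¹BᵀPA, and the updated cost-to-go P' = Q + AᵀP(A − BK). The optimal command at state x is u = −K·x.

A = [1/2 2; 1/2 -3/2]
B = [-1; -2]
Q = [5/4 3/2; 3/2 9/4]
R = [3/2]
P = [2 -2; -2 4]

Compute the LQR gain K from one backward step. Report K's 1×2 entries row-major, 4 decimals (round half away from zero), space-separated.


BᵀP = [2.0000 -6.0000]
S = R + BᵀPB = [3/2] + [10.0000] = [11.5000]
BᵀPA = [-2.0000 13.0000]
K = S⁻¹·BᵀPA = [-0.1739 1.1304]
A−BK = [0.3261 3.1304; 0.1522 0.7609]
AᵀP(A−BK) = [0.1522 0.7609; 0.7609 14.3043]
P' = Q + AᵀP(A−BK) = [1.4022 2.2609; 2.2609 16.5543]
tr(P') = 17.9565

-0.1739 1.1304
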